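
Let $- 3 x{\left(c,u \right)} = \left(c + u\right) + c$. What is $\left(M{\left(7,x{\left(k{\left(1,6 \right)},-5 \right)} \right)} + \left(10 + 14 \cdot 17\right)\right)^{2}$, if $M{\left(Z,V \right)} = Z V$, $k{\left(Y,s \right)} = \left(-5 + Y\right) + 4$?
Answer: $\frac{606841}{9} \approx 67427.0$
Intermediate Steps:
$k{\left(Y,s \right)} = -1 + Y$
$x{\left(c,u \right)} = - \frac{2 c}{3} - \frac{u}{3}$ ($x{\left(c,u \right)} = - \frac{\left(c + u\right) + c}{3} = - \frac{u + 2 c}{3} = - \frac{2 c}{3} - \frac{u}{3}$)
$M{\left(Z,V \right)} = V Z$
$\left(M{\left(7,x{\left(k{\left(1,6 \right)},-5 \right)} \right)} + \left(10 + 14 \cdot 17\right)\right)^{2} = \left(\left(- \frac{2 \left(-1 + 1\right)}{3} - - \frac{5}{3}\right) 7 + \left(10 + 14 \cdot 17\right)\right)^{2} = \left(\left(\left(- \frac{2}{3}\right) 0 + \frac{5}{3}\right) 7 + \left(10 + 238\right)\right)^{2} = \left(\left(0 + \frac{5}{3}\right) 7 + 248\right)^{2} = \left(\frac{5}{3} \cdot 7 + 248\right)^{2} = \left(\frac{35}{3} + 248\right)^{2} = \left(\frac{779}{3}\right)^{2} = \frac{606841}{9}$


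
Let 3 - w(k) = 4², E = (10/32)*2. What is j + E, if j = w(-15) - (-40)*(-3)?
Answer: -1059/8 ≈ -132.38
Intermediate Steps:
E = 5/8 (E = (10*(1/32))*2 = (5/16)*2 = 5/8 ≈ 0.62500)
w(k) = -13 (w(k) = 3 - 1*4² = 3 - 1*16 = 3 - 16 = -13)
j = -133 (j = -13 - (-40)*(-3) = -13 - 1*120 = -13 - 120 = -133)
j + E = -133 + 5/8 = -1059/8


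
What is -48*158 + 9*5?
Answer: -7539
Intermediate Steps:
-48*158 + 9*5 = -7584 + 45 = -7539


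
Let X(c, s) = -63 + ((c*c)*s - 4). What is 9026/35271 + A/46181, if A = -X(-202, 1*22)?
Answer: -31243160585/1628850051 ≈ -19.181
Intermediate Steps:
X(c, s) = -67 + s*c² (X(c, s) = -63 + (c²*s - 4) = -63 + (s*c² - 4) = -63 + (-4 + s*c²) = -67 + s*c²)
A = -897621 (A = -(-67 + (1*22)*(-202)²) = -(-67 + 22*40804) = -(-67 + 897688) = -1*897621 = -897621)
9026/35271 + A/46181 = 9026/35271 - 897621/46181 = -31243160585/1628850051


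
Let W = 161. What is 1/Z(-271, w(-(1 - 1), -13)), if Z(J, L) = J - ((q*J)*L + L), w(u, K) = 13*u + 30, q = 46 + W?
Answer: 1/1682609 ≈ 5.9431e-7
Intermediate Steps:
q = 207 (q = 46 + 161 = 207)
w(u, K) = 30 + 13*u
Z(J, L) = J - L - 207*J*L (Z(J, L) = J - ((207*J)*L + L) = J - (207*J*L + L) = J - (L + 207*J*L) = J + (-L - 207*J*L) = J - L - 207*J*L)
1/Z(-271, w(-(1 - 1), -13)) = 1/(-271 - (30 + 13*(-(1 - 1))) - 207*(-271)*(30 + 13*(-(1 - 1)))) = 1/(-271 - (30 + 13*(-1*0)) - 207*(-271)*(30 + 13*(-1*0))) = 1/(-271 - (30 + 13*0) - 207*(-271)*(30 + 13*0)) = 1/(-271 - (30 + 0) - 207*(-271)*(30 + 0)) = 1/(-271 - 1*30 - 207*(-271)*30) = 1/(-271 - 30 + 1682910) = 1/1682609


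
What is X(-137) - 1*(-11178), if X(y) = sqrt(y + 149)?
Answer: 11178 + 2*sqrt(3) ≈ 11181.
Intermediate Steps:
X(y) = sqrt(149 + y)
X(-137) - 1*(-11178) = sqrt(149 - 137) - 1*(-11178) = sqrt(12) + 11178 = 2*sqrt(3) + 11178 = 11178 + 2*sqrt(3)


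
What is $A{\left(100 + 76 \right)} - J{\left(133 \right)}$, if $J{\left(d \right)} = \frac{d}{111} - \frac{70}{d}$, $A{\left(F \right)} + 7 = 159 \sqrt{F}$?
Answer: $- \frac{16180}{2109} + 636 \sqrt{11} \approx 2101.7$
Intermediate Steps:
$A{\left(F \right)} = -7 + 159 \sqrt{F}$
$J{\left(d \right)} = - \frac{70}{d} + \frac{d}{111}$ ($J{\left(d \right)} = d \frac{1}{111} - \frac{70}{d} = \frac{d}{111} - \frac{70}{d} = - \frac{70}{d} + \frac{d}{111}$)
$A{\left(100 + 76 \right)} - J{\left(133 \right)} = \left(-7 + 159 \sqrt{100 + 76}\right) - \left(- \frac{70}{133} + \frac{1}{111} \cdot 133\right) = \left(-7 + 159 \sqrt{176}\right) - \left(\left(-70\right) \frac{1}{133} + \frac{133}{111}\right) = \left(-7 + 159 \cdot 4 \sqrt{11}\right) - \left(- \frac{10}{19} + \frac{133}{111}\right) = \left(-7 + 636 \sqrt{11}\right) - \frac{1417}{2109} = - \frac{16180}{2109} + 636 \sqrt{11}$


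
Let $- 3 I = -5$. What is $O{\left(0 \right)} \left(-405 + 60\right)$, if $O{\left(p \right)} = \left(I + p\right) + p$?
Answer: $-575$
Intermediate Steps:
$I = \frac{5}{3}$ ($I = \left(- \frac{1}{3}\right) \left(-5\right) = \frac{5}{3} \approx 1.6667$)
$O{\left(p \right)} = \frac{5}{3} + 2 p$ ($O{\left(p \right)} = \left(\frac{5}{3} + p\right) + p = \frac{5}{3} + 2 p$)
$O{\left(0 \right)} \left(-405 + 60\right) = \left(\frac{5}{3} + 2 \cdot 0\right) \left(-405 + 60\right) = \left(\frac{5}{3} + 0\right) \left(-345\right) = \frac{5}{3} \left(-345\right) = -575$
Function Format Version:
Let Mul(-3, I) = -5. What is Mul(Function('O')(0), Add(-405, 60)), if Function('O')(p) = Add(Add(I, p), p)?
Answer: -575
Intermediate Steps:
I = Rational(5, 3) (I = Mul(Rational(-1, 3), -5) = Rational(5, 3) ≈ 1.6667)
Function('O')(p) = Add(Rational(5, 3), Mul(2, p)) (Function('O')(p) = Add(Add(Rational(5, 3), p), p) = Add(Rational(5, 3), Mul(2, p)))
Mul(Function('O')(0), Add(-405, 60)) = Mul(Add(Rational(5, 3), Mul(2, 0)), Add(-405, 60)) = Mul(Add(Rational(5, 3), 0), -345) = Mul(Rational(5, 3), -345) = -575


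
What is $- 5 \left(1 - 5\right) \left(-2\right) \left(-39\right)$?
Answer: $1560$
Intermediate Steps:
$- 5 \left(1 - 5\right) \left(-2\right) \left(-39\right) = - 5 \left(\left(-4\right) \left(-2\right)\right) \left(-39\right) = \left(-5\right) 8 \left(-39\right) = \left(-40\right) \left(-39\right) = 1560$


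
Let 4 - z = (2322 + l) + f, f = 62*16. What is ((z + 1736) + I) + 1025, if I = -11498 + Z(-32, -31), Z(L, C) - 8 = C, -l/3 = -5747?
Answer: -29311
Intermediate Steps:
l = 17241 (l = -3*(-5747) = 17241)
f = 992
z = -20551 (z = 4 - ((2322 + 17241) + 992) = 4 - (19563 + 992) = 4 - 1*20555 = 4 - 20555 = -20551)
Z(L, C) = 8 + C
I = -11521 (I = -11498 + (8 - 31) = -11498 - 23 = -11521)
((z + 1736) + I) + 1025 = ((-20551 + 1736) - 11521) + 1025 = (-18815 - 11521) + 1025 = -30336 + 1025 = -29311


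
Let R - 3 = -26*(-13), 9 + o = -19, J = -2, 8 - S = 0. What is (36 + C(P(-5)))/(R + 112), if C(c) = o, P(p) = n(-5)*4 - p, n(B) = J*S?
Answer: 8/453 ≈ 0.017660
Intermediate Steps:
S = 8 (S = 8 - 1*0 = 8 + 0 = 8)
o = -28 (o = -9 - 19 = -28)
n(B) = -16 (n(B) = -2*8 = -16)
P(p) = -64 - p (P(p) = -16*4 - p = -64 - p)
C(c) = -28
R = 341 (R = 3 - 26*(-13) = 3 + 338 = 341)
(36 + C(P(-5)))/(R + 112) = (36 - 28)/(341 + 112) = 8/453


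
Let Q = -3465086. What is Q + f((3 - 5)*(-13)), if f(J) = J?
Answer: -3465060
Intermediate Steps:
Q + f((3 - 5)*(-13)) = -3465086 + (3 - 5)*(-13) = -3465086 - 2*(-13) = -3465086 + 26 = -3465060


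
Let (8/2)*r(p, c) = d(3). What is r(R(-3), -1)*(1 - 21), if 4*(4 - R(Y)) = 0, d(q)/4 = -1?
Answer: 20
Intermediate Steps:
d(q) = -4 (d(q) = 4*(-1) = -4)
R(Y) = 4 (R(Y) = 4 - 1/4*0 = 4 + 0 = 4)
r(p, c) = -1 (r(p, c) = (1/4)*(-4) = -1)
r(R(-3), -1)*(1 - 21) = -(1 - 21) = -1*(-20) = 20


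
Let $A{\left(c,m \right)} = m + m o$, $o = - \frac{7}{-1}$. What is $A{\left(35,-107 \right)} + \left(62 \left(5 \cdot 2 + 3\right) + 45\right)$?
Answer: $-5$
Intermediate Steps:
$o = 7$ ($o = \left(-7\right) \left(-1\right) = 7$)
$A{\left(c,m \right)} = 8 m$ ($A{\left(c,m \right)} = m + m 7 = m + 7 m = 8 m$)
$A{\left(35,-107 \right)} + \left(62 \left(5 \cdot 2 + 3\right) + 45\right) = 8 \left(-107\right) + \left(62 \left(5 \cdot 2 + 3\right) + 45\right) = -856 + \left(62 \left(10 + 3\right) + 45\right) = -856 + \left(62 \cdot 13 + 45\right) = -856 + \left(806 + 45\right) = -856 + 851 = -5$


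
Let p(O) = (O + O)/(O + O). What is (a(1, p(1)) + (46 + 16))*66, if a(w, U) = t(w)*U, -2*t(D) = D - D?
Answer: 4092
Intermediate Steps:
t(D) = 0 (t(D) = -(D - D)/2 = -½*0 = 0)
p(O) = 1 (p(O) = (2*O)/((2*O)) = (2*O)*(1/(2*O)) = 1)
a(w, U) = 0 (a(w, U) = 0*U = 0)
(a(1, p(1)) + (46 + 16))*66 = (0 + (46 + 16))*66 = (0 + 62)*66 = 62*66 = 4092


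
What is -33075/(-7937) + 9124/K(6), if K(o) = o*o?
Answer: 18401972/71433 ≈ 257.61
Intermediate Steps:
K(o) = o²
-33075/(-7937) + 9124/K(6) = -33075/(-7937) + 9124/(6²) = -33075*(-1/7937) + 9124/36 = 33075/7937 + 9124*(1/36) = 33075/7937 + 2281/9 = 18401972/71433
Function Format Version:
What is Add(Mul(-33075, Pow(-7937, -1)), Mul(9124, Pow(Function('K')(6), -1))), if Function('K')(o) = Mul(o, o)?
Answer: Rational(18401972, 71433) ≈ 257.61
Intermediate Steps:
Function('K')(o) = Pow(o, 2)
Add(Mul(-33075, Pow(-7937, -1)), Mul(9124, Pow(Function('K')(6), -1))) = Add(Mul(-33075, Pow(-7937, -1)), Mul(9124, Pow(Pow(6, 2), -1))) = Add(Mul(-33075, Rational(-1, 7937)), Mul(9124, Pow(36, -1))) = Add(Rational(33075, 7937), Mul(9124, Rational(1, 36))) = Add(Rational(33075, 7937), Rational(2281, 9)) = Rational(18401972, 71433)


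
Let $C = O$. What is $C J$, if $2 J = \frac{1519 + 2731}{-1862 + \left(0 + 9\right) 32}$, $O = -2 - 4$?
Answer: $\frac{6375}{787} \approx 8.1004$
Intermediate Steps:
$O = -6$ ($O = -2 - 4 = -6$)
$C = -6$
$J = - \frac{2125}{1574}$ ($J = \frac{\left(1519 + 2731\right) \frac{1}{-1862 + \left(0 + 9\right) 32}}{2} = \frac{4250 \frac{1}{-1862 + 9 \cdot 32}}{2} = \frac{4250 \frac{1}{-1862 + 288}}{2} = \frac{4250 \frac{1}{-1574}}{2} = \frac{4250 \left(- \frac{1}{1574}\right)}{2} = \frac{1}{2} \left(- \frac{2125}{787}\right) = - \frac{2125}{1574} \approx -1.3501$)
$C J = \left(-6\right) \left(- \frac{2125}{1574}\right) = \frac{6375}{787}$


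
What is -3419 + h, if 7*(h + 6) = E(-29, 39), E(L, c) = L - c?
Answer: -24043/7 ≈ -3434.7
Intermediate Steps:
h = -110/7 (h = -6 + (-29 - 1*39)/7 = -6 + (-29 - 39)/7 = -6 + (⅐)*(-68) = -6 - 68/7 = -110/7 ≈ -15.714)
-3419 + h = -3419 - 110/7 = -24043/7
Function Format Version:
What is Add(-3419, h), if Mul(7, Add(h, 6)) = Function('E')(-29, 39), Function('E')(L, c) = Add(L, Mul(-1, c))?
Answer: Rational(-24043, 7) ≈ -3434.7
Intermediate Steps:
h = Rational(-110, 7) (h = Add(-6, Mul(Rational(1, 7), Add(-29, Mul(-1, 39)))) = Add(-6, Mul(Rational(1, 7), Add(-29, -39))) = Add(-6, Mul(Rational(1, 7), -68)) = Add(-6, Rational(-68, 7)) = Rational(-110, 7) ≈ -15.714)
Add(-3419, h) = Add(-3419, Rational(-110, 7)) = Rational(-24043, 7)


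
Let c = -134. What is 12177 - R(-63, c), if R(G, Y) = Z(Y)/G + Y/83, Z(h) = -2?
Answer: 63681809/5229 ≈ 12179.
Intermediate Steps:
R(G, Y) = -2/G + Y/83
12177 - R(-63, c) = 12177 - (-2/(-63) + (1/83)*(-134)) = 12177 - (-2*(-1/63) - 134/83) = 12177 - (2/63 - 134/83) = 12177 - 1*(-8276/5229) = 12177 + 8276/5229 = 63681809/5229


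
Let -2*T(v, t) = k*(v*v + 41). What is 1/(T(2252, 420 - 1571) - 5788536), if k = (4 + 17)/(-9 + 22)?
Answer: -26/257004381 ≈ -1.0117e-7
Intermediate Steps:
k = 21/13 ≈ 1.6154
T(v, t) = -861/26 - 21*v²/26 (T(v, t) = -21*(v*v + 41)/26 = -21*(v² + 41)/26 = -21*(41 + v²)/26 = -(861/13 + 21*v²/13)/2 = -861/26 - 21*v²/26)
1/(T(2252, 420 - 1571) - 5788536) = 1/((-861/26 - 21/26*2252²) - 5788536) = 1/((-861/26 - 21/26*5071504) - 5788536) = 1/((-861/26 - 53250792/13) - 5788536) = 1/(-106502445/26 - 5788536) = 1/(-257004381/26) = -26/257004381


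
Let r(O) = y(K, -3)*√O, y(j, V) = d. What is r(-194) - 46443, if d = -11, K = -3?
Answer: -46443 - 11*I*√194 ≈ -46443.0 - 153.21*I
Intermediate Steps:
y(j, V) = -11
r(O) = -11*√O
r(-194) - 46443 = -11*I*√194 - 46443 = -46443 - 11*I*√194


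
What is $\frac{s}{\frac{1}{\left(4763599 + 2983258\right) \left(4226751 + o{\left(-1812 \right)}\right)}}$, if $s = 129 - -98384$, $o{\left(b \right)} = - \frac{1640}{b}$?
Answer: $\frac{1461248381746482029933}{453} \approx 3.2257 \cdot 10^{18}$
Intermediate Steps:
$s = 98513$ ($s = 129 + 98384 = 98513$)
$\frac{s}{\frac{1}{\left(4763599 + 2983258\right) \left(4226751 + o{\left(-1812 \right)}\right)}} = \frac{98513}{\frac{1}{\left(4763599 + 2983258\right) \left(4226751 - \frac{1640}{-1812}\right)}} = \frac{98513}{\frac{1}{7746857 \left(4226751 - - \frac{410}{453}\right)}} = \frac{98513}{\frac{1}{7746857 \left(4226751 + \frac{410}{453}\right)}} = \frac{98513}{\frac{1}{7746857 \cdot \frac{1914718613}{453}}} = \frac{98513}{\frac{1}{\frac{14833051290149341}{453}}} = \frac{98513}{\frac{453}{14833051290149341}} = 98513 \cdot \frac{14833051290149341}{453} = \frac{1461248381746482029933}{453}$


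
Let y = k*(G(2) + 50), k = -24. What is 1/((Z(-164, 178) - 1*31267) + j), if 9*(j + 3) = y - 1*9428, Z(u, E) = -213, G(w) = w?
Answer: -9/294023 ≈ -3.0610e-5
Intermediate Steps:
y = -1248 (y = -24*(2 + 50) = -24*52 = -1248)
j = -10703/9 (j = -3 + (-1248 - 1*9428)/9 = -3 + (-1248 - 9428)/9 = -3 + (⅑)*(-10676) = -3 - 10676/9 = -10703/9 ≈ -1189.2)
1/((Z(-164, 178) - 1*31267) + j) = 1/((-213 - 1*31267) - 10703/9) = 1/((-213 - 31267) - 10703/9) = 1/(-31480 - 10703/9) = 1/(-294023/9) = -9/294023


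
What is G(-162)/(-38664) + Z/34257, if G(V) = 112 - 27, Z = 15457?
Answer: 198239201/441504216 ≈ 0.44901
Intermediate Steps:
G(V) = 85
G(-162)/(-38664) + Z/34257 = 85/(-38664) + 15457/34257 = 85*(-1/38664) + 15457*(1/34257) = -85/38664 + 15457/34257 = 198239201/441504216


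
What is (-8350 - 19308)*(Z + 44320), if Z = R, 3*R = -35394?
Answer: -899493476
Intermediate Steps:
R = -11798 (R = (⅓)*(-35394) = -11798)
Z = -11798
(-8350 - 19308)*(Z + 44320) = (-8350 - 19308)*(-11798 + 44320) = -27658*32522 = -899493476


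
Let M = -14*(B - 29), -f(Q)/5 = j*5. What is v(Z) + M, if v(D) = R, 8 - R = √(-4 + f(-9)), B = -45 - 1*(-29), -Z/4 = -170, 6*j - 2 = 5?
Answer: 638 - I*√1194/6 ≈ 638.0 - 5.759*I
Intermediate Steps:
j = 7/6 (j = ⅓ + (⅙)*5 = ⅓ + ⅚ = 7/6 ≈ 1.1667)
Z = 680 (Z = -4*(-170) = 680)
f(Q) = -175/6 (f(Q) = -35*5/6 = -5*35/6 = -175/6)
B = -16 (B = -45 + 29 = -16)
R = 8 - I*√1194/6 (R = 8 - √(-4 - 175/6) = 8 - √(-199/6) = 8 - I*√1194/6 ≈ 8.0 - 5.759*I)
v(D) = 8 - I*√1194/6
M = 630 (M = -14*(-16 - 29) = -14*(-45) = 630)
v(Z) + M = (8 - I*√1194/6) + 630 = 638 - I*√1194/6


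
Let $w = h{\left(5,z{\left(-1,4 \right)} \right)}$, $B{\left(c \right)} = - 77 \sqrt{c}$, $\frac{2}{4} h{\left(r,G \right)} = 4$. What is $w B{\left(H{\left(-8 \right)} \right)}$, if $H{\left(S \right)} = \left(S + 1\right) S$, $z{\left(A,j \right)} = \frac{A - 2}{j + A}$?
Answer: $- 1232 \sqrt{14} \approx -4609.7$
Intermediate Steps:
$z{\left(A,j \right)} = \frac{-2 + A}{A + j}$
$h{\left(r,G \right)} = 8$ ($h{\left(r,G \right)} = 2 \cdot 4 = 8$)
$H{\left(S \right)} = S \left(1 + S\right)$ ($H{\left(S \right)} = \left(1 + S\right) S = S \left(1 + S\right)$)
$w = 8$
$w B{\left(H{\left(-8 \right)} \right)} = 8 \left(- 77 \sqrt{- 8 \left(1 - 8\right)}\right) = 8 \left(- 77 \sqrt{\left(-8\right) \left(-7\right)}\right) = 8 \left(- 77 \sqrt{56}\right) = 8 \left(- 77 \cdot 2 \sqrt{14}\right) = 8 \left(- 154 \sqrt{14}\right) = - 1232 \sqrt{14}$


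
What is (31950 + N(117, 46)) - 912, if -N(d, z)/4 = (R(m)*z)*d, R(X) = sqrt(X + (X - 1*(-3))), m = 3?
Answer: -33546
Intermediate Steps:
R(X) = sqrt(3 + 2*X) (R(X) = sqrt(X + (X + 3)) = sqrt(X + (3 + X)) = sqrt(3 + 2*X))
N(d, z) = -12*d*z (N(d, z) = -4*sqrt(3 + 2*3)*z*d = -4*sqrt(3 + 6)*z*d = -4*sqrt(9)*z*d = -4*3*z*d = -12*d*z)
(31950 + N(117, 46)) - 912 = (31950 - 12*117*46) - 912 = (31950 - 64584) - 912 = -32634 - 912 = -33546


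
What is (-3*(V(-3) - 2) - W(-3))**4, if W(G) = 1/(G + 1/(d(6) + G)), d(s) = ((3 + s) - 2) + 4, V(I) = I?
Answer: 15527402881/279841 ≈ 55487.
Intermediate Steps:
d(s) = 5 + s (d(s) = (1 + s) + 4 = 5 + s)
W(G) = 1/(G + 1/(11 + G)) (W(G) = 1/(G + 1/((5 + 6) + G)) = 1/(G + 1/(11 + G)))
(-3*(V(-3) - 2) - W(-3))**4 = (-3*(-3 - 2) - (11 - 3)/(1 + (-3)**2 + 11*(-3)))**4 = (-3*(-5) - 8/(1 + 9 - 33))**4 = (15 - 8/(-23))**4 = (15 - (-1)*8/23)**4 = (15 - 1*(-8/23))**4 = (15 + 8/23)**4 = (353/23)**4 = 15527402881/279841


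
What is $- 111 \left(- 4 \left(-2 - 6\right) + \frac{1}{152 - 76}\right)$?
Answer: $- \frac{270063}{76} \approx -3553.5$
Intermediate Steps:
$- 111 \left(- 4 \left(-2 - 6\right) + \frac{1}{152 - 76}\right) = - 111 \left(\left(-4\right) \left(-8\right) + \frac{1}{76}\right) = - 111 \left(32 + \frac{1}{76}\right) = \left(-111\right) \frac{2433}{76} = - \frac{270063}{76}$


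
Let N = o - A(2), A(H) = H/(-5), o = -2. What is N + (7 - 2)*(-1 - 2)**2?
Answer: 217/5 ≈ 43.400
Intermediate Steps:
A(H) = -H/5 (A(H) = H*(-1/5) = -H/5)
N = -8/5 (N = -2 - (-1)*2/5 = -2 - 1*(-2/5) = -2 + 2/5 = -8/5 ≈ -1.6000)
N + (7 - 2)*(-1 - 2)**2 = -8/5 + (7 - 2)*(-1 - 2)**2 = -8/5 + 5*(-3)**2 = -8/5 + 5*9 = -8/5 + 45 = 217/5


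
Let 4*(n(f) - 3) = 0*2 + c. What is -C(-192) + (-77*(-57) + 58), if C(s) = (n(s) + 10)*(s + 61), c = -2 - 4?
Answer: 11907/2 ≈ 5953.5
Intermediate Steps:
c = -6
n(f) = 3/2 (n(f) = 3 + (0*2 - 6)/4 = 3 + (0 - 6)/4 = 3 + (1/4)*(-6) = 3 - 3/2 = 3/2)
C(s) = 1403/2 + 23*s/2 (C(s) = (3/2 + 10)*(s + 61) = 23*(61 + s)/2 = 1403/2 + 23*s/2)
-C(-192) + (-77*(-57) + 58) = -(1403/2 + (23/2)*(-192)) + (-77*(-57) + 58) = -(1403/2 - 2208) + (4389 + 58) = -1*(-3013/2) + 4447 = 3013/2 + 4447 = 11907/2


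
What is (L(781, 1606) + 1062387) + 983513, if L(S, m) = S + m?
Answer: 2048287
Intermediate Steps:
(L(781, 1606) + 1062387) + 983513 = ((781 + 1606) + 1062387) + 983513 = (2387 + 1062387) + 983513 = 1064774 + 983513 = 2048287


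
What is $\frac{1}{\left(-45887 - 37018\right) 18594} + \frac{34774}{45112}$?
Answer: $\frac{13401339466517}{17385438158460} \approx 0.77084$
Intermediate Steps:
$\frac{1}{\left(-45887 - 37018\right) 18594} + \frac{34774}{45112} = \frac{1}{-82905} \cdot \frac{1}{18594} + 34774 \cdot \frac{1}{45112} = \left(- \frac{1}{82905}\right) \frac{1}{18594} + \frac{17387}{22556} = - \frac{1}{1541535570} + \frac{17387}{22556} = \frac{13401339466517}{17385438158460}$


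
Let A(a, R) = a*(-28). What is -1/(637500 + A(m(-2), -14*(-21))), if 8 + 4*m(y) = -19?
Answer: -1/637689 ≈ -1.5682e-6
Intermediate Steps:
m(y) = -27/4 (m(y) = -2 + (¼)*(-19) = -2 - 19/4 = -27/4)
A(a, R) = -28*a
-1/(637500 + A(m(-2), -14*(-21))) = -1/(637500 - 28*(-27/4)) = -1/(637500 + 189) = -1/637689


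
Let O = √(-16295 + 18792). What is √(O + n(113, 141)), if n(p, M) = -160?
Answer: √(-160 + √2497) ≈ 10.49*I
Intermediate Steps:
O = √2497 ≈ 49.970
√(O + n(113, 141)) = √(√2497 - 160) = √(-160 + √2497)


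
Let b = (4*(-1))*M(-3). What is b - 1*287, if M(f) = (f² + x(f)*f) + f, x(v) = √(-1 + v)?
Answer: -311 + 24*I ≈ -311.0 + 24.0*I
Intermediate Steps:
M(f) = f + f² + f*√(-1 + f) (M(f) = (f² + √(-1 + f)*f) + f = (f² + f*√(-1 + f)) + f = f + f² + f*√(-1 + f))
b = -24 + 24*I (b = (4*(-1))*(-3*(1 - 3 + √(-1 - 3))) = -(-12)*(1 - 3 + √(-4)) = -(-12)*(1 - 3 + 2*I) = -(-12)*(-2 + 2*I) = -4*(6 - 6*I) = -24 + 24*I ≈ -24.0 + 24.0*I)
b - 1*287 = (-24 + 24*I) - 1*287 = (-24 + 24*I) - 287 = -311 + 24*I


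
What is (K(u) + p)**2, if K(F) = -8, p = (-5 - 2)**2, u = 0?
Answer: 1681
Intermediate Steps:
p = 49 (p = (-7)**2 = 49)
(K(u) + p)**2 = (-8 + 49)**2 = 41**2 = 1681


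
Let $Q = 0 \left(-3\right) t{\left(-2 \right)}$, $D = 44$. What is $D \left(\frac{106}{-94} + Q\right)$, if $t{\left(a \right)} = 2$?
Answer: $- \frac{2332}{47} \approx -49.617$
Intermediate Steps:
$Q = 0$ ($Q = 0 \left(-3\right) 2 = 0 \cdot 2 = 0$)
$D \left(\frac{106}{-94} + Q\right) = 44 \left(\frac{106}{-94} + 0\right) = 44 \left(106 \left(- \frac{1}{94}\right) + 0\right) = 44 \left(- \frac{53}{47} + 0\right) = 44 \left(- \frac{53}{47}\right) = - \frac{2332}{47}$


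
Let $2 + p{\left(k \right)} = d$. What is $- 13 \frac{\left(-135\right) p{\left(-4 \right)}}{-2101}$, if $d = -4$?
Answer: $\frac{10530}{2101} \approx 5.0119$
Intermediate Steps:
$p{\left(k \right)} = -6$ ($p{\left(k \right)} = -2 - 4 = -6$)
$- 13 \frac{\left(-135\right) p{\left(-4 \right)}}{-2101} = - 13 \frac{\left(-135\right) \left(-6\right)}{-2101} = - 13 \cdot 810 \left(- \frac{1}{2101}\right) = \left(-13\right) \left(- \frac{810}{2101}\right) = \frac{10530}{2101}$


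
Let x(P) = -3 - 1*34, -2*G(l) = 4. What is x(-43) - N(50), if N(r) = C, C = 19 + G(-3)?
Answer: -54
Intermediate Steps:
G(l) = -2 (G(l) = -½*4 = -2)
x(P) = -37 (x(P) = -3 - 34 = -37)
C = 17 (C = 19 - 2 = 17)
N(r) = 17
x(-43) - N(50) = -37 - 1*17 = -37 - 17 = -54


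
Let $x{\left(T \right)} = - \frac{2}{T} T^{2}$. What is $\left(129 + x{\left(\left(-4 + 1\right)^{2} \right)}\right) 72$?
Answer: $7992$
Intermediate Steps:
$x{\left(T \right)} = - 2 T$
$\left(129 + x{\left(\left(-4 + 1\right)^{2} \right)}\right) 72 = \left(129 - 2 \left(-4 + 1\right)^{2}\right) 72 = \left(129 - 2 \left(-3\right)^{2}\right) 72 = \left(129 - 18\right) 72 = 111 \cdot 72 = 7992$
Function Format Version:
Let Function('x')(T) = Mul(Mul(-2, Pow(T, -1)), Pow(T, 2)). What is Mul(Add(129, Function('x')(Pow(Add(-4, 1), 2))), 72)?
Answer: 7992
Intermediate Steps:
Function('x')(T) = Mul(-2, T)
Mul(Add(129, Function('x')(Pow(Add(-4, 1), 2))), 72) = Mul(Add(129, Mul(-2, Pow(Add(-4, 1), 2))), 72) = Mul(Add(129, Mul(-2, Pow(-3, 2))), 72) = Mul(Add(129, Mul(-2, 9)), 72) = Mul(Add(129, -18), 72) = Mul(111, 72) = 7992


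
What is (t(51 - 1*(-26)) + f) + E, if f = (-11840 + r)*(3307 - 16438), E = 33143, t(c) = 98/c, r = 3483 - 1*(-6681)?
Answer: 242447703/11 ≈ 2.2041e+7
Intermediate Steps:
r = 10164 (r = 3483 + 6681 = 10164)
f = 22007556 (f = (-11840 + 10164)*(3307 - 16438) = -1676*(-13131) = 22007556)
(t(51 - 1*(-26)) + f) + E = (98/(51 - 1*(-26)) + 22007556) + 33143 = (98/(51 + 26) + 22007556) + 33143 = (98/77 + 22007556) + 33143 = (98*(1/77) + 22007556) + 33143 = (14/11 + 22007556) + 33143 = 242083130/11 + 33143 = 242447703/11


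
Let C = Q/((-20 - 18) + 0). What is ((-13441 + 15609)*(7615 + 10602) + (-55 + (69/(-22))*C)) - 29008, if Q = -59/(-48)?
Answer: 527889098125/13376 ≈ 3.9465e+7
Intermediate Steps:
Q = 59/48 (Q = -59*(-1/48) = 59/48 ≈ 1.2292)
C = -59/1824 (C = 59/(48*((-20 - 18) + 0)) = 59/(48*(-38 + 0)) = (59/48)/(-38) = (59/48)*(-1/38) = -59/1824 ≈ -0.032346)
((-13441 + 15609)*(7615 + 10602) + (-55 + (69/(-22))*C)) - 29008 = ((-13441 + 15609)*(7615 + 10602) + (-55 + (69/(-22))*(-59/1824))) - 29008 = (2168*18217 + (-55 + (69*(-1/22))*(-59/1824))) - 29008 = (39494456 + (-55 - 69/22*(-59/1824))) - 29008 = (39494456 + (-55 + 1357/13376)) - 29008 = (39494456 - 734323/13376) - 29008 = 528277109133/13376 - 29008 = 527889098125/13376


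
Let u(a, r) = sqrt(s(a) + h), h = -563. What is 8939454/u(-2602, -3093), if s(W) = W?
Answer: -2979818*I*sqrt(3165)/1055 ≈ -1.589e+5*I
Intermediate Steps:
u(a, r) = sqrt(-563 + a) (u(a, r) = sqrt(a - 563) = sqrt(-563 + a))
8939454/u(-2602, -3093) = 8939454/(sqrt(-563 - 2602)) = 8939454/(sqrt(-3165)) = 8939454/((I*sqrt(3165))) = 8939454*(-I*sqrt(3165)/3165) = -2979818*I*sqrt(3165)/1055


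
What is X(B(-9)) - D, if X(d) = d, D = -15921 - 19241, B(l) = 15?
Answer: 35177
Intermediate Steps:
D = -35162
X(B(-9)) - D = 15 - 1*(-35162) = 15 + 35162 = 35177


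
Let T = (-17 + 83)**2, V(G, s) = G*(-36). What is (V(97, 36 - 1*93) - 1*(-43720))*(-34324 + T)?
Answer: -1205552704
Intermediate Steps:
V(G, s) = -36*G
T = 4356 (T = 66**2 = 4356)
(V(97, 36 - 1*93) - 1*(-43720))*(-34324 + T) = (-36*97 - 1*(-43720))*(-34324 + 4356) = (-3492 + 43720)*(-29968) = 40228*(-29968) = -1205552704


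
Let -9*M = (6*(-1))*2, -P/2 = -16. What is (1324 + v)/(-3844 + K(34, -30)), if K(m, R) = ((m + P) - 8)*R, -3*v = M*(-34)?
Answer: -3013/12564 ≈ -0.23981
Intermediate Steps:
P = 32 (P = -2*(-16) = 32)
M = 4/3 (M = -6*(-1)*2/9 = -(-2)*2/3 = -⅑*(-12) = 4/3 ≈ 1.3333)
v = 136/9 (v = -4*(-34)/9 = -⅓*(-136/3) = 136/9 ≈ 15.111)
K(m, R) = R*(24 + m) (K(m, R) = ((m + 32) - 8)*R = ((32 + m) - 8)*R = (24 + m)*R = R*(24 + m))
(1324 + v)/(-3844 + K(34, -30)) = (1324 + 136/9)/(-3844 - 30*(24 + 34)) = 12052/(9*(-3844 - 30*58)) = 12052/(9*(-3844 - 1740)) = (12052/9)/(-5584) = (12052/9)*(-1/5584) = -3013/12564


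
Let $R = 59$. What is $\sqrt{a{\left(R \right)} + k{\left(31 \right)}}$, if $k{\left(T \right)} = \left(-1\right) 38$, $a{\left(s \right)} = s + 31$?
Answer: $2 \sqrt{13} \approx 7.2111$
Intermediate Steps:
$a{\left(s \right)} = 31 + s$
$k{\left(T \right)} = -38$
$\sqrt{a{\left(R \right)} + k{\left(31 \right)}} = \sqrt{\left(31 + 59\right) - 38} = \sqrt{90 - 38} = \sqrt{52} = 2 \sqrt{13}$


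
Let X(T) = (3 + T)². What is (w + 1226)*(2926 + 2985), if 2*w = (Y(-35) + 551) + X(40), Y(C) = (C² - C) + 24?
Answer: 18134948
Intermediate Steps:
Y(C) = 24 + C² - C
w = 1842 (w = (((24 + (-35)² - 1*(-35)) + 551) + (3 + 40)²)/2 = (((24 + 1225 + 35) + 551) + 43²)/2 = ((1284 + 551) + 1849)/2 = (1835 + 1849)/2 = (½)*3684 = 1842)
(w + 1226)*(2926 + 2985) = (1842 + 1226)*(2926 + 2985) = 3068*5911 = 18134948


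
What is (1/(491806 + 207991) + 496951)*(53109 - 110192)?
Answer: -19851459160008684/699797 ≈ -2.8367e+10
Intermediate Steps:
(1/(491806 + 207991) + 496951)*(53109 - 110192) = (1/699797 + 496951)*(-57083) = (347764818948/699797)*(-57083) = -19851459160008684/699797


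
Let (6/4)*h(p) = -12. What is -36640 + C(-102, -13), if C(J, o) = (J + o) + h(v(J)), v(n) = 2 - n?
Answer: -36763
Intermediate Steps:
h(p) = -8 (h(p) = (2/3)*(-12) = -8)
C(J, o) = -8 + J + o (C(J, o) = (J + o) - 8 = -8 + J + o)
-36640 + C(-102, -13) = -36640 + (-8 - 102 - 13) = -36640 - 123 = -36763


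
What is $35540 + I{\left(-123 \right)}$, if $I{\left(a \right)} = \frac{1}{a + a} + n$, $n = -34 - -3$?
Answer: $\frac{8735213}{246} \approx 35509.0$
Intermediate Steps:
$n = -31$ ($n = -34 + 3 = -31$)
$I{\left(a \right)} = -31 + \frac{1}{2 a}$ ($I{\left(a \right)} = \frac{1}{a + a} - 31 = \frac{1}{2 a} - 31 = -31 + \frac{1}{2 a}$)
$35540 + I{\left(-123 \right)} = 35540 - \left(31 - \frac{1}{2 \left(-123\right)}\right) = 35540 + \left(-31 + \frac{1}{2} \left(- \frac{1}{123}\right)\right) = 35540 - \frac{7627}{246} = \frac{8735213}{246}$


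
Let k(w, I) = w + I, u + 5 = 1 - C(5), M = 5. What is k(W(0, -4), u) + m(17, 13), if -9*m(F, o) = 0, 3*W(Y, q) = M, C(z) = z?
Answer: -22/3 ≈ -7.3333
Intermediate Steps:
W(Y, q) = 5/3 (W(Y, q) = (⅓)*5 = 5/3)
m(F, o) = 0 (m(F, o) = -⅑*0 = 0)
u = -9 (u = -5 + (1 - 1*5) = -5 + (1 - 5) = -5 - 4 = -9)
k(w, I) = I + w
k(W(0, -4), u) + m(17, 13) = (-9 + 5/3) + 0 = -22/3 + 0 = -22/3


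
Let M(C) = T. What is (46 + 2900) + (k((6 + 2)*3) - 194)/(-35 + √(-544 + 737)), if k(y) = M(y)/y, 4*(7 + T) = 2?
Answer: 146259431/49536 + 9325*√193/49536 ≈ 2955.2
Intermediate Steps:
T = -13/2 (T = -7 + (¼)*2 = -7 + ½ = -13/2 ≈ -6.5000)
M(C) = -13/2
k(y) = -13/(2*y)
(46 + 2900) + (k((6 + 2)*3) - 194)/(-35 + √(-544 + 737)) = (46 + 2900) + (-13*1/(3*(6 + 2))/2 - 194)/(-35 + √(-544 + 737)) = 2946 + (-13/(2*(8*3)) - 194)/(-35 + √193) = 2946 + (-13/2/24 - 194)/(-35 + √193) = 2946 + (-13/2*1/24 - 194)/(-35 + √193) = 2946 + (-13/48 - 194)/(-35 + √193) = 2946 - 9325/(48*(-35 + √193))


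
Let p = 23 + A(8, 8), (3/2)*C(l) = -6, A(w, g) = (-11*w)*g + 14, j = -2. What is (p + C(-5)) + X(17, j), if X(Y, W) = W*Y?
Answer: -705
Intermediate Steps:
A(w, g) = 14 - 11*g*w (A(w, g) = -11*g*w + 14 = 14 - 11*g*w)
C(l) = -4 (C(l) = (2/3)*(-6) = -4)
p = -667 (p = 23 + (14 - 11*8*8) = 23 + (14 - 704) = 23 - 690 = -667)
(p + C(-5)) + X(17, j) = (-667 - 4) - 2*17 = -671 - 34 = -705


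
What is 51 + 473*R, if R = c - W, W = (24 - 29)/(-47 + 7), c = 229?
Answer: 866471/8 ≈ 1.0831e+5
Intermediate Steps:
W = ⅛ (W = -5/(-40) = -5*(-1/40) = ⅛ ≈ 0.12500)
R = 1831/8 (R = 229 - 1*⅛ = 229 - ⅛ = 1831/8 ≈ 228.88)
51 + 473*R = 51 + 473*(1831/8) = 51 + 866063/8 = 866471/8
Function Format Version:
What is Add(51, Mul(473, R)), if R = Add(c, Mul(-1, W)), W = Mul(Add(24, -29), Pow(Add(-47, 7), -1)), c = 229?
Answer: Rational(866471, 8) ≈ 1.0831e+5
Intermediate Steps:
W = Rational(1, 8) (W = Mul(-5, Pow(-40, -1)) = Mul(-5, Rational(-1, 40)) = Rational(1, 8) ≈ 0.12500)
R = Rational(1831, 8) (R = Add(229, Mul(-1, Rational(1, 8))) = Add(229, Rational(-1, 8)) = Rational(1831, 8) ≈ 228.88)
Add(51, Mul(473, R)) = Add(51, Mul(473, Rational(1831, 8))) = Add(51, Rational(866063, 8)) = Rational(866471, 8)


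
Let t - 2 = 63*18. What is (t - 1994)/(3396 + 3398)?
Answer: -429/3397 ≈ -0.12629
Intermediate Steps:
t = 1136 (t = 2 + 63*18 = 2 + 1134 = 1136)
(t - 1994)/(3396 + 3398) = (1136 - 1994)/(3396 + 3398) = -858/6794 = -858*1/6794 = -429/3397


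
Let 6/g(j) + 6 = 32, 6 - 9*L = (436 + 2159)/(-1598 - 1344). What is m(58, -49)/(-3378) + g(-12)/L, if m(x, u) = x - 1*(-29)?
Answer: 27269855/98791862 ≈ 0.27603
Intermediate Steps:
m(x, u) = 29 + x (m(x, u) = x + 29 = 29 + x)
L = 6749/8826 (L = ⅔ - (436 + 2159)/(9*(-1598 - 1344)) = ⅔ - 865/(3*(-2942)) = ⅔ - 865*(-1)/(3*2942) = ⅔ - ⅑*(-2595/2942) = ⅔ + 865/8826 = 6749/8826 ≈ 0.76467)
g(j) = 3/13 (g(j) = 6/(-6 + 32) = 6/26 = 6*(1/26) = 3/13)
m(58, -49)/(-3378) + g(-12)/L = (29 + 58)/(-3378) + 3/(13*(6749/8826)) = 87*(-1/3378) + (3/13)*(8826/6749) = -29/1126 + 26478/87737 = 27269855/98791862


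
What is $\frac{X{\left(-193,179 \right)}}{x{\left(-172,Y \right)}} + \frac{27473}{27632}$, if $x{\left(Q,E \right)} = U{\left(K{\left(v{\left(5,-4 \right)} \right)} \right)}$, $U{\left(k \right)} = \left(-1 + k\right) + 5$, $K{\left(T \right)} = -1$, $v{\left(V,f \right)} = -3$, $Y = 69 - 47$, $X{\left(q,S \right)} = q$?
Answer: $- \frac{5250557}{82896} \approx -63.339$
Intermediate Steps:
$Y = 22$ ($Y = 69 - 47 = 22$)
$U{\left(k \right)} = 4 + k$
$x{\left(Q,E \right)} = 3$ ($x{\left(Q,E \right)} = 4 - 1 = 3$)
$\frac{X{\left(-193,179 \right)}}{x{\left(-172,Y \right)}} + \frac{27473}{27632} = - \frac{193}{3} + \frac{27473}{27632} = - \frac{5250557}{82896}$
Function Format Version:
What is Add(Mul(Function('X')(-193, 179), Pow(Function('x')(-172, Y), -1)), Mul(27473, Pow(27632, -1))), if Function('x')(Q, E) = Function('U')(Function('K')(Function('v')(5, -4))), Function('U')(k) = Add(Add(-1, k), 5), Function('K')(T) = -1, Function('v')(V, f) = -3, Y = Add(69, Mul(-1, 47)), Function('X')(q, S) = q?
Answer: Rational(-5250557, 82896) ≈ -63.339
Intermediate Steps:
Y = 22 (Y = Add(69, -47) = 22)
Function('U')(k) = Add(4, k)
Function('x')(Q, E) = 3 (Function('x')(Q, E) = Add(4, -1) = 3)
Add(Mul(Function('X')(-193, 179), Pow(Function('x')(-172, Y), -1)), Mul(27473, Pow(27632, -1))) = Add(Mul(-193, Pow(3, -1)), Mul(27473, Pow(27632, -1))) = Add(Mul(-193, Rational(1, 3)), Mul(27473, Rational(1, 27632))) = Add(Rational(-193, 3), Rational(27473, 27632)) = Rational(-5250557, 82896)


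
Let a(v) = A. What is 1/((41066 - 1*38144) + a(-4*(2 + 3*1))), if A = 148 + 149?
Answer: 1/3219 ≈ 0.00031066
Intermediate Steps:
A = 297
a(v) = 297
1/((41066 - 1*38144) + a(-4*(2 + 3*1))) = 1/((41066 - 1*38144) + 297) = 1/((41066 - 38144) + 297) = 1/(2922 + 297) = 1/3219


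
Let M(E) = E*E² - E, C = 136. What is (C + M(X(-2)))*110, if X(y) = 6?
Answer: 38060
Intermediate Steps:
M(E) = E³ - E
(C + M(X(-2)))*110 = (136 + (6³ - 1*6))*110 = (136 + (216 - 6))*110 = (136 + 210)*110 = 346*110 = 38060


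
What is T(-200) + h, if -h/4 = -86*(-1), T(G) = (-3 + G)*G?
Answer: 40256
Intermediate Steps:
T(G) = G*(-3 + G)
h = -344 (h = -(-344)*(-1) = -4*86 = -344)
T(-200) + h = -200*(-3 - 200) - 344 = -200*(-203) - 344 = 40600 - 344 = 40256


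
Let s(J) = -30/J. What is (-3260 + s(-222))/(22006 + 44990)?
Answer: -40205/826284 ≈ -0.048658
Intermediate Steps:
(-3260 + s(-222))/(22006 + 44990) = (-3260 - 30/(-222))/(22006 + 44990) = (-3260 - 30*(-1/222))/66996 = (-3260 + 5/37)*(1/66996) = -120615/37*1/66996 = -40205/826284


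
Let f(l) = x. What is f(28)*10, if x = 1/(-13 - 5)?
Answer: -5/9 ≈ -0.55556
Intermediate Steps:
x = -1/18 (x = 1/(-18) = -1/18 ≈ -0.055556)
f(l) = -1/18
f(28)*10 = -1/18*10 = -5/9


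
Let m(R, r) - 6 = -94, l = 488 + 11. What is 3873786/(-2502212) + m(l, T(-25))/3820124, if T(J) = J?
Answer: -168165489365/108622274026 ≈ -1.5482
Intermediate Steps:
l = 499
m(R, r) = -88 (m(R, r) = 6 - 94 = -88)
3873786/(-2502212) + m(l, T(-25))/3820124 = 3873786/(-2502212) - 88/3820124 = 3873786*(-1/2502212) - 88*1/3820124 = -1936893/1251106 - 2/86821 = -168165489365/108622274026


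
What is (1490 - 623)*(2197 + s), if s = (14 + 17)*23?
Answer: 2522970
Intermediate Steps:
s = 713 (s = 31*23 = 713)
(1490 - 623)*(2197 + s) = (1490 - 623)*(2197 + 713) = 867*2910 = 2522970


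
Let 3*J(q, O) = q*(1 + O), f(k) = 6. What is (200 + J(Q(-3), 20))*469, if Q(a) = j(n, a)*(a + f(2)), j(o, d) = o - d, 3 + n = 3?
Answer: 123347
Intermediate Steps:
n = 0 (n = -3 + 3 = 0)
Q(a) = -a*(6 + a) (Q(a) = (0 - a)*(a + 6) = (-a)*(6 + a) = -a*(6 + a))
J(q, O) = q*(1 + O)/3 (J(q, O) = (q*(1 + O))/3 = q*(1 + O)/3)
(200 + J(Q(-3), 20))*469 = (200 + (-1*(-3)*(6 - 3))*(1 + 20)/3)*469 = (200 + (⅓)*(-1*(-3)*3)*21)*469 = (200 + (⅓)*9*21)*469 = (200 + 63)*469 = 263*469 = 123347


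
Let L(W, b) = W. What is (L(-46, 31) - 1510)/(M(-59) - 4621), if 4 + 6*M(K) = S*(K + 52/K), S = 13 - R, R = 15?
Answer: 137706/407251 ≈ 0.33814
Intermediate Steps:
S = -2 (S = 13 - 1*15 = 13 - 15 = -2)
M(K) = -2/3 - 52/(3*K) - K/3 (M(K) = -2/3 + (-2*(K + 52/K))/6 = -2/3 + (-104/K - 2*K)/6 = -2/3 + (-52/(3*K) - K/3) = -2/3 - 52/(3*K) - K/3)
(L(-46, 31) - 1510)/(M(-59) - 4621) = (-46 - 1510)/((1/3)*(-52 - 1*(-59)*(2 - 59))/(-59) - 4621) = -1556/((1/3)*(-1/59)*(-52 - 1*(-59)*(-57)) - 4621) = -1556/((1/3)*(-1/59)*(-52 - 3363) - 4621) = -1556/((1/3)*(-1/59)*(-3415) - 4621) = -1556/(3415/177 - 4621) = -1556/(-814502/177) = -1556*(-177/814502) = 137706/407251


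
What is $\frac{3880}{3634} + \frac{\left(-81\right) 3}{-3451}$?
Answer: $\frac{7136471}{6270467} \approx 1.1381$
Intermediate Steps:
$\frac{3880}{3634} + \frac{\left(-81\right) 3}{-3451} = 3880 \cdot \frac{1}{3634} - - \frac{243}{3451} = \frac{1940}{1817} + \frac{243}{3451} = \frac{7136471}{6270467}$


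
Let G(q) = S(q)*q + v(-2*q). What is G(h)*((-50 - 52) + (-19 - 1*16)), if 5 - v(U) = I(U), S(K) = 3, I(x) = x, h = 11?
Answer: -8220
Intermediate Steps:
v(U) = 5 - U
G(q) = 5 + 5*q (G(q) = 3*q + (5 - (-2)*q) = 3*q + (5 + 2*q) = 5 + 5*q)
G(h)*((-50 - 52) + (-19 - 1*16)) = (5 + 5*11)*((-50 - 52) + (-19 - 1*16)) = (5 + 55)*(-102 + (-19 - 16)) = 60*(-102 - 35) = 60*(-137) = -8220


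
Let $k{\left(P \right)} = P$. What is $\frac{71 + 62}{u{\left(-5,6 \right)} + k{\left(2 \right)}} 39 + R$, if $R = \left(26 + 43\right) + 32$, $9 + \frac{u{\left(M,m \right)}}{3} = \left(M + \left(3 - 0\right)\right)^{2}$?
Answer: $-298$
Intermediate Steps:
$u{\left(M,m \right)} = -27 + 3 \left(3 + M\right)^{2}$ ($u{\left(M,m \right)} = -27 + 3 \left(M + \left(3 - 0\right)\right)^{2} = -27 + 3 \left(M + \left(3 + 0\right)\right)^{2} = -27 + 3 \left(M + 3\right)^{2} = -27 + 3 \left(3 + M\right)^{2}$)
$R = 101$ ($R = 69 + 32 = 101$)
$\frac{71 + 62}{u{\left(-5,6 \right)} + k{\left(2 \right)}} 39 + R = \frac{71 + 62}{3 \left(-5\right) \left(6 - 5\right) + 2} \cdot 39 + 101 = \frac{133}{3 \left(-5\right) 1 + 2} \cdot 39 + 101 = \frac{133}{-15 + 2} \cdot 39 + 101 = \frac{133}{-13} \cdot 39 + 101 = 133 \left(- \frac{1}{13}\right) 39 + 101 = \left(- \frac{133}{13}\right) 39 + 101 = -399 + 101 = -298$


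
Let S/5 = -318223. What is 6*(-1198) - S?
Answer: 1583927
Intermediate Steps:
S = -1591115 (S = 5*(-318223) = -1591115)
6*(-1198) - S = 6*(-1198) - 1*(-1591115) = -7188 + 1591115 = 1583927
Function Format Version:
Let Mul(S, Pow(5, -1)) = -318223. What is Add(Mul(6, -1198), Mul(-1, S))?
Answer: 1583927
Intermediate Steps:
S = -1591115 (S = Mul(5, -318223) = -1591115)
Add(Mul(6, -1198), Mul(-1, S)) = Add(Mul(6, -1198), Mul(-1, -1591115)) = Add(-7188, 1591115) = 1583927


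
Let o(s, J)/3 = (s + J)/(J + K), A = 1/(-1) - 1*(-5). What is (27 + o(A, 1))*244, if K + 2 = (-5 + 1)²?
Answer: 6832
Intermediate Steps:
K = 14 (K = -2 + (-5 + 1)² = -2 + (-4)² = -2 + 16 = 14)
A = 4 (A = -1 + 5 = 4)
o(s, J) = 3*(J + s)/(14 + J) (o(s, J) = 3*((s + J)/(J + 14)) = 3*((J + s)/(14 + J)) = 3*(J + s)/(14 + J))
(27 + o(A, 1))*244 = (27 + 3*(1 + 4)/(14 + 1))*244 = (27 + 3*5/15)*244 = (27 + 3*(1/15)*5)*244 = (27 + 1)*244 = 28*244 = 6832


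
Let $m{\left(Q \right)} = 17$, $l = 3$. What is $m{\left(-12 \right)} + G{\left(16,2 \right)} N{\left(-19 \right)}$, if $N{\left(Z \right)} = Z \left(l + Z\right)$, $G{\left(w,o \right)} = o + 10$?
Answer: $3665$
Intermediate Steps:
$G{\left(w,o \right)} = 10 + o$
$N{\left(Z \right)} = Z \left(3 + Z\right)$
$m{\left(-12 \right)} + G{\left(16,2 \right)} N{\left(-19 \right)} = 17 + \left(10 + 2\right) \left(- 19 \left(3 - 19\right)\right) = 17 + 12 \left(\left(-19\right) \left(-16\right)\right) = 17 + 12 \cdot 304 = 17 + 3648 = 3665$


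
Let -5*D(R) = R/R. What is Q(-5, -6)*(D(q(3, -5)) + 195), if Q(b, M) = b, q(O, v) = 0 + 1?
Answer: -974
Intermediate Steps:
q(O, v) = 1
D(R) = -⅕ (D(R) = -R/(5*R) = -⅕*1 = -⅕)
Q(-5, -6)*(D(q(3, -5)) + 195) = -5*(-⅕ + 195) = -5*974/5 = -974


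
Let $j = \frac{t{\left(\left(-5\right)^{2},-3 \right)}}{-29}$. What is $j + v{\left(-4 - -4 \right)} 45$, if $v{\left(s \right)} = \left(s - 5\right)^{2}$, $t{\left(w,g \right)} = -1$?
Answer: $\frac{32626}{29} \approx 1125.0$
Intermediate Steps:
$v{\left(s \right)} = \left(-5 + s\right)^{2}$
$j = \frac{1}{29}$ ($j = - \frac{1}{-29} = \left(-1\right) \left(- \frac{1}{29}\right) = \frac{1}{29} \approx 0.034483$)
$j + v{\left(-4 - -4 \right)} 45 = \frac{1}{29} + \left(-5 - 0\right)^{2} \cdot 45 = \frac{1}{29} + \left(-5 + \left(-4 + 4\right)\right)^{2} \cdot 45 = \frac{1}{29} + \left(-5 + 0\right)^{2} \cdot 45 = \frac{1}{29} + \left(-5\right)^{2} \cdot 45 = \frac{1}{29} + 25 \cdot 45 = \frac{1}{29} + 1125 = \frac{32626}{29}$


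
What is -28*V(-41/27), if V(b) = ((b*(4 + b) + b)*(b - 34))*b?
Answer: 4242991928/531441 ≈ 7983.9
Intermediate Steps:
V(b) = b*(-34 + b)*(b + b*(4 + b)) (V(b) = ((b + b*(4 + b))*(-34 + b))*b = ((-34 + b)*(b + b*(4 + b)))*b = b*(-34 + b)*(b + b*(4 + b)))
-28*V(-41/27) = -28*(-41/27)²*(-170 + (-41/27)² - (-1189)/27) = -28*(-41*1/27)²*(-170 + (-41*1/27)² - (-1189)/27) = -28*(-41/27)²*(-170 + (-41/27)² - 29*(-41/27)) = -47068*(-170 + 1681/729 + 1189/27)/729 = -47068*(-90146)/(729*729) = -28*(-151535426/531441) = 4242991928/531441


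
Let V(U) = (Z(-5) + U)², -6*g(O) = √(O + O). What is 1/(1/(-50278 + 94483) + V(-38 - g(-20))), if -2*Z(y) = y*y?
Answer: 530460*I/(17858820*√10 + 1352216227*I) ≈ 0.00039161 + 1.6355e-5*I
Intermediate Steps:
g(O) = -√2*√O/6 (g(O) = -√(O + O)/6 = -√2*√O/6)
Z(y) = -y²/2 (Z(y) = -y*y/2 = -y²/2)
V(U) = (-25/2 + U)² (V(U) = (-½*(-5)² + U)² = (-½*25 + U)² = (-25/2 + U)²)
1/(1/(-50278 + 94483) + V(-38 - g(-20))) = 1/(1/(-50278 + 94483) + (-25 + 2*(-38 - (-1)*√2*√(-20)/6))²/4) = 1/(1/44205 + (-25 + 2*(-38 - (-1)*√2*2*I*√5/6))²/4) = 1/(1/44205 + (-25 + 2*(-38 - (-1)*I*√10/3))²/4) = 1/(1/44205 + (-25 + 2*(-38 + I*√10/3))²/4) = 1/(1/44205 + (-25 + (-76 + 2*I*√10/3))²/4) = 1/(1/44205 + (-101 + 2*I*√10/3)²/4)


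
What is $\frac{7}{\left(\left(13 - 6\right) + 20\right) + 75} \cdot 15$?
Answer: $\frac{35}{34} \approx 1.0294$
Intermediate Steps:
$\frac{7}{\left(\left(13 - 6\right) + 20\right) + 75} \cdot 15 = \frac{7}{\left(7 + 20\right) + 75} \cdot 15 = \frac{7}{27 + 75} \cdot 15 = \frac{7}{102} \cdot 15 = \frac{35}{34}$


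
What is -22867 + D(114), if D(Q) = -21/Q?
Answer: -868953/38 ≈ -22867.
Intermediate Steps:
-22867 + D(114) = -22867 - 21/114 = -22867 - 21*1/114 = -22867 - 7/38 = -868953/38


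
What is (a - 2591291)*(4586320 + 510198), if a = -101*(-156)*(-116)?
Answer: -22521446787266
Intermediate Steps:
a = -1827696 (a = 15756*(-116) = -1827696)
(a - 2591291)*(4586320 + 510198) = (-1827696 - 2591291)*(4586320 + 510198) = -4418987*5096518 = -22521446787266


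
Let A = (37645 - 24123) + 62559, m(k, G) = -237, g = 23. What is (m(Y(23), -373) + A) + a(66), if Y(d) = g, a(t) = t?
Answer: 75910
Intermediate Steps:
Y(d) = 23
A = 76081 (A = 13522 + 62559 = 76081)
(m(Y(23), -373) + A) + a(66) = (-237 + 76081) + 66 = 75844 + 66 = 75910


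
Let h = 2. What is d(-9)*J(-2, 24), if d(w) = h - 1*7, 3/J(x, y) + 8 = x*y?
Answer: 15/56 ≈ 0.26786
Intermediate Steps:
J(x, y) = 3/(-8 + x*y)
d(w) = -5 (d(w) = 2 - 1*7 = 2 - 7 = -5)
d(-9)*J(-2, 24) = -15/(-8 - 2*24) = -15/(-8 - 48) = -15/(-56) = -15*(-1)/56 = -5*(-3/56) = 15/56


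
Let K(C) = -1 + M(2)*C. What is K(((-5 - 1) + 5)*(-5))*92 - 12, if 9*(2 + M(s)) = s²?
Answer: -7376/9 ≈ -819.56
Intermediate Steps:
M(s) = -2 + s²/9
K(C) = -1 - 14*C/9 (K(C) = -1 + (-2 + (⅑)*2²)*C = -1 + (-2 + (⅑)*4)*C = -1 + (-2 + 4/9)*C = -1 - 14*C/9)
K(((-5 - 1) + 5)*(-5))*92 - 12 = (-1 - 14*((-5 - 1) + 5)*(-5)/9)*92 - 12 = (-1 - 14*(-6 + 5)*(-5)/9)*92 - 12 = (-1 - (-14)*(-5)/9)*92 - 12 = (-1 - 14/9*5)*92 - 12 = (-1 - 70/9)*92 - 12 = -79/9*92 - 12 = -7268/9 - 12 = -7376/9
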